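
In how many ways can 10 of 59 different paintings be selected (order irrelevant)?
C(59,10) = 59!/(10!×49!) = 62828356305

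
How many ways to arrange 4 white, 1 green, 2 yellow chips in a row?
7! / (4! × 1! × 2!) = 105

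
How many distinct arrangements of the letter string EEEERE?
6! / (5! × 1!) = 6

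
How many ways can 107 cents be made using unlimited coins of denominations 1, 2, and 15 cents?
Coefficient of x^107 in 1/(1-x^1) · 1/(1-x^2) · 1/(1-x^15). Case on j = number of 15-cent coins (j = 0..7); remainder r = 107 - 15j is made from {1,2} in ⌊r/2⌋+1 ways. r = 107, 92, 77, 62, 47, 32, 17, 2 → 54 + 47 + 39 + 32 + 24 + 17 + 9 + 2 = 224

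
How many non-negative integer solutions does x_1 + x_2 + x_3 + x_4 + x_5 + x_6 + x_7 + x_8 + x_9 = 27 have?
C(27+9-1, 9-1) = C(35, 8) = 23535820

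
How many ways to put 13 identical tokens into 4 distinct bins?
C(13+4-1, 4-1) = C(16, 3) = 560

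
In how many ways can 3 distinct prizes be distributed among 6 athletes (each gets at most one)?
P(6,3) = 6!/(6-3)! = 120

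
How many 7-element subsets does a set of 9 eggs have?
C(9,7) = 9!/(7!×2!) = 36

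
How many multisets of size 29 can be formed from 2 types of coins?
C(29+2-1, 2-1) = C(30, 1) = 30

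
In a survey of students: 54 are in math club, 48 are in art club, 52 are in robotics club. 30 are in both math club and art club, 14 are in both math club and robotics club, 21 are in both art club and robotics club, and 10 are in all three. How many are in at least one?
|A∪B∪C| = 54+48+52-30-14-21+10 = 99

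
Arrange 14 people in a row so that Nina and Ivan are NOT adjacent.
Total - adjacent = 14! - (14-1)!×2 = 87178291200 - 12454041600 = 74724249600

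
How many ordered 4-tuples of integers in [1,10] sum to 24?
Coefficient of x^24 in (x + x² + ... + x^10)^4. By inclusion-exclusion on dice exceeding 10: Σ_j (-1)^j C(4,j)·C(24-1-10j, 3) = C(4,0)·C(23,3) - C(4,1)·C(13,3) + C(4,2)·C(3,3) = 1·1771 - 4·286 + 6·1 = 633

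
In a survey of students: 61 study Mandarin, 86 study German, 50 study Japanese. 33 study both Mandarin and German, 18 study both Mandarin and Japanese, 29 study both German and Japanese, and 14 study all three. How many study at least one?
|A∪B∪C| = 61+86+50-33-18-29+14 = 131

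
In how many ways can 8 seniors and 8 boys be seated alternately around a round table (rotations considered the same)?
Fix one of the seniors: (8-1)! ways for the remaining seniors, × 8! ways for the boys = 5040 × 40320 = 203212800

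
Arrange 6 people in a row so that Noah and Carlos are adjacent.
Treat as block: (6-1)! × 2! = 120 × 2 = 240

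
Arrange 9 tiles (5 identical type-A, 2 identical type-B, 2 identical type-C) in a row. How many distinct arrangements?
9! / (5! × 2! × 2!) = 756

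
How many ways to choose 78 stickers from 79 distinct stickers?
C(79,78) = 79!/(78!×1!) = 79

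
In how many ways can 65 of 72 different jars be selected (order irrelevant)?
C(72,65) = 72!/(65!×7!) = 1473109704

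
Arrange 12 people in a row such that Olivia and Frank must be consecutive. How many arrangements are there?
Treat the 2 as one block: (12-2+1)! × 2! = 39916800 × 2 = 79833600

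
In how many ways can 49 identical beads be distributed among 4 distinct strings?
C(49+4-1, 4-1) = C(52, 3) = 22100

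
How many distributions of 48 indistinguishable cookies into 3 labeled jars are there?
C(48+3-1, 3-1) = C(50, 2) = 1225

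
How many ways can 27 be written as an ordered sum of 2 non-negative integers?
C(27+2-1, 2-1) = C(28, 1) = 28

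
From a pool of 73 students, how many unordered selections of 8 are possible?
C(73,8) = 73!/(8!×65!) = 13442126049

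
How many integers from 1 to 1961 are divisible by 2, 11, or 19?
⌊1961/2⌋+⌊1961/11⌋+⌊1961/19⌋ - ⌊1961/22⌋-⌊1961/38⌋-⌊1961/209⌋ + ⌊1961/418⌋ = 980+178+103 - 89-51-9 + 4 = 1116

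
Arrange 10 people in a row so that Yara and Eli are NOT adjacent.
Total - adjacent = 10! - (10-1)!×2 = 3628800 - 725760 = 2903040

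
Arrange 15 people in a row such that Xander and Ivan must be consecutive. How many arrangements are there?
Treat the 2 as one block: (15-2+1)! × 2! = 87178291200 × 2 = 174356582400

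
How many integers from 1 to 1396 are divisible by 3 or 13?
⌊1396/3⌋ + ⌊1396/13⌋ - ⌊1396/39⌋ = 465 + 107 - 35 = 537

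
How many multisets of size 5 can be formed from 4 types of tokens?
C(5+4-1, 4-1) = C(8, 3) = 56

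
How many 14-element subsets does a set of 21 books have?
C(21,14) = 21!/(14!×7!) = 116280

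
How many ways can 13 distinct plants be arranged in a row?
13! = 6227020800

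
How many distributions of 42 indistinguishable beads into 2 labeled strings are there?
C(42+2-1, 2-1) = C(43, 1) = 43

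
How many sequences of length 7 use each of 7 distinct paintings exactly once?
7! = 5040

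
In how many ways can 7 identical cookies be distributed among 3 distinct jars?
C(7+3-1, 3-1) = C(9, 2) = 36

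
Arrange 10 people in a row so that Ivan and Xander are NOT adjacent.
Total - adjacent = 10! - (10-1)!×2 = 3628800 - 725760 = 2903040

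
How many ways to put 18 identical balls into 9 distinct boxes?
C(18+9-1, 9-1) = C(26, 8) = 1562275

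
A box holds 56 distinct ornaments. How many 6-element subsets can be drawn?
C(56,6) = 56!/(6!×50!) = 32468436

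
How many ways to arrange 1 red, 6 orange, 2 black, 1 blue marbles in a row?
10! / (1! × 6! × 2! × 1!) = 2520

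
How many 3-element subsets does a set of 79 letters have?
C(79,3) = 79!/(3!×76!) = 79079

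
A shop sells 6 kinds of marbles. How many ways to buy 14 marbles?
C(14+6-1, 6-1) = C(19, 5) = 11628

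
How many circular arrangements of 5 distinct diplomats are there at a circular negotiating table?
Circular: fix one position, arrange the rest. (5-1)! = 24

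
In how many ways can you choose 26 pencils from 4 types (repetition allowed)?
C(26+4-1, 4-1) = C(29, 3) = 3654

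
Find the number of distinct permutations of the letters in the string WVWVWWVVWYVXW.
13! / (1! × 6! × 5! × 1!) = 72072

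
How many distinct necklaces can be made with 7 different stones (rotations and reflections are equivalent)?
(7-1)!/2 = 720/2 = 360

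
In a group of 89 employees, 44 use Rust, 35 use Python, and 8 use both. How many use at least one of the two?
|A∪B| = |A| + |B| - |A∩B| = 44 + 35 - 8 = 71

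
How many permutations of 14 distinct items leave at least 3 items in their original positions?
Exactly j fixed points: C(14,j)·!(14-j); sum over j ≥ 3 (derangement numbers via !m = (m-1)·(!(m-1) + !(m-2)): !0..!11 = 1, 0, 1, 2, 9, 44, 265, 1854, 14833, 133496, 1334961, 14684570). Σ_{j=3}^{14} C(14,j)·!(14-j) = C(14,3)·!11 + C(14,4)·!10 + C(14,5)·!9 + C(14,6)·!8 + C(14,7)·!7 + C(14,8)·!6 + C(14,9)·!5 + C(14,10)·!4 + C(14,11)·!3 + C(14,12)·!2 + C(14,13)·!1 + C(14,14)·!0 = 364·14684570 + 1001·1334961 + 2002·133496 + 3003·14833 + 3432·1854 + 3003·265 + 2002·44 + 1001·9 + 364·2 + 91·1 + 14·0 + 1·1 = 7000538572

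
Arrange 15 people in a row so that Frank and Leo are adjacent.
Treat as block: (15-1)! × 2! = 87178291200 × 2 = 174356582400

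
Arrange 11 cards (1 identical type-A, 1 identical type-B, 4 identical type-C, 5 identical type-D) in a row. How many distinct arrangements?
11! / (1! × 1! × 4! × 5!) = 13860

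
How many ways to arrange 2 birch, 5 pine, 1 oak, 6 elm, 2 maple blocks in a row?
16! / (2! × 5! × 1! × 6! × 2!) = 60540480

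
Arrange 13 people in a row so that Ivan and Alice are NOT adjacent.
Total - adjacent = 13! - (13-1)!×2 = 6227020800 - 958003200 = 5269017600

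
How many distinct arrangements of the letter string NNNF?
4! / (3! × 1!) = 4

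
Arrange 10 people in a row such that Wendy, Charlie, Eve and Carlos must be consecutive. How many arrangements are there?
Treat the 4 as one block: (10-4+1)! × 4! = 5040 × 24 = 120960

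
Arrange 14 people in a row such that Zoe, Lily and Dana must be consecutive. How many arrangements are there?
Treat the 3 as one block: (14-3+1)! × 3! = 479001600 × 6 = 2874009600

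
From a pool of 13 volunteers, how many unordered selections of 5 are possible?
C(13,5) = 13!/(5!×8!) = 1287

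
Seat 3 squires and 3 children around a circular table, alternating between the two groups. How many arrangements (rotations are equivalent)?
Fix one of the squires: (3-1)! ways for the remaining squires, × 3! ways for the children = 2 × 6 = 12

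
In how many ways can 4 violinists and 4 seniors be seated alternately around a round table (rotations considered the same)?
Fix one of the violinists: (4-1)! ways for the remaining violinists, × 4! ways for the seniors = 6 × 24 = 144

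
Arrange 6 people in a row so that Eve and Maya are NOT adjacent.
Total - adjacent = 6! - (6-1)!×2 = 720 - 240 = 480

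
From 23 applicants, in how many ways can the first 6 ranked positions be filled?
P(23,6) = 23!/(23-6)! = 72681840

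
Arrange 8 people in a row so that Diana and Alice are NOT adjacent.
Total - adjacent = 8! - (8-1)!×2 = 40320 - 10080 = 30240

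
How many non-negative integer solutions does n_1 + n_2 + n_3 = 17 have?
C(17+3-1, 3-1) = C(19, 2) = 171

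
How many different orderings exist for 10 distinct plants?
10! = 3628800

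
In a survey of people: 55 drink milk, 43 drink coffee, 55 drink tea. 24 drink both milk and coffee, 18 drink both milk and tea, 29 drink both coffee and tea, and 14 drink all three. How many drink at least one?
|A∪B∪C| = 55+43+55-24-18-29+14 = 96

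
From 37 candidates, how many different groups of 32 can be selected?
C(37,32) = 37!/(32!×5!) = 435897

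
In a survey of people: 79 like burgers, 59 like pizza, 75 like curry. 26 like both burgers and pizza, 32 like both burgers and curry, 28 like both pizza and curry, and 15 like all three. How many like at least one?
|A∪B∪C| = 79+59+75-26-32-28+15 = 142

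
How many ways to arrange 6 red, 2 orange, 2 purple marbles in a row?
10! / (6! × 2! × 2!) = 1260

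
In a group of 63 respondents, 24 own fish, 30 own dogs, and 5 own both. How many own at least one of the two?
|A∪B| = |A| + |B| - |A∩B| = 24 + 30 - 5 = 49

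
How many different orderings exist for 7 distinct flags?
7! = 5040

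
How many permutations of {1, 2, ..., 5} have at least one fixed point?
Complement of the derangements. !5 = Σ_{j=0}^{5} (-1)^j·5!/j! = 120 - 120 + 60 - 20 + 5 - 1 = 44. 5! - !5 = 120 - 44 = 76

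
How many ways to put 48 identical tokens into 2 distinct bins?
C(48+2-1, 2-1) = C(49, 1) = 49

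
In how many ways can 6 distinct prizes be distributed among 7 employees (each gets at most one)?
P(7,6) = 7!/(7-6)! = 5040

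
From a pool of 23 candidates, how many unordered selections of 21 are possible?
C(23,21) = 23!/(21!×2!) = 253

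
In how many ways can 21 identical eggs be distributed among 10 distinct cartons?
C(21+10-1, 10-1) = C(30, 9) = 14307150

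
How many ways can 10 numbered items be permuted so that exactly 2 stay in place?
Choose the 2 fixed points C(10,2) = 45, derange the rest: !8 = Σ_{j=0}^{8} (-1)^j·8!/j! = 40320 - 40320 + 20160 - 6720 + 1680 - 336 + 56 - 8 + 1 = 14833. Product = 45 × 14833 = 667485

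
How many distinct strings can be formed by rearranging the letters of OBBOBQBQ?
8! / (2! × 2! × 4!) = 420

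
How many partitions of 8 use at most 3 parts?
By conjugation, equals partitions of 8 into parts ≤ 3. Let r_j(i) = number of partitions of i into parts ≤ j, for i = 0..8. r_1(i) = 1 for all i; r_j(i) = r_{j-1}(i) + r_j(i-j). Rows j = 2..3: ≤2: 1 1 2 2 3 3 4 4 5; ≤3: 1 1 2 3 4 5 7 8 10. r_3(8) = 10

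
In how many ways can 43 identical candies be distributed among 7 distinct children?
C(43+7-1, 7-1) = C(49, 6) = 13983816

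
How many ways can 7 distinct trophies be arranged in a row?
7! = 5040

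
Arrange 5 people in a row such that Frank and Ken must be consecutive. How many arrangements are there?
Treat the 2 as one block: (5-2+1)! × 2! = 24 × 2 = 48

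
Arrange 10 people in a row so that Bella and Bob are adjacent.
Treat as block: (10-1)! × 2! = 362880 × 2 = 725760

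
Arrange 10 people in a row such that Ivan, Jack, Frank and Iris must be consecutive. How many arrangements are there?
Treat the 4 as one block: (10-4+1)! × 4! = 5040 × 24 = 120960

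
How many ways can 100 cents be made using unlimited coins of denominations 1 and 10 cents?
Coefficient of x^100 in 1/(1-x^1) · 1/(1-x^10). Use j coins of 10 for j = 0..⌊100/10⌋ = 10, the rest in 1s: 10 + 1 = 11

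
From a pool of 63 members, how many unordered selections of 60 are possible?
C(63,60) = 63!/(60!×3!) = 39711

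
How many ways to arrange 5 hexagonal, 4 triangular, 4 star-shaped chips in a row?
13! / (5! × 4! × 4!) = 90090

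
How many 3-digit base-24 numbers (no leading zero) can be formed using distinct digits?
First digit: 23 choices (nonzero). Then descending: 23 × 23 × 22 = 11638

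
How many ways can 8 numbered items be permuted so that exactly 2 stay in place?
Choose the 2 fixed points C(8,2) = 28, derange the rest: !6 = Σ_{j=0}^{6} (-1)^j·6!/j! = 720 - 720 + 360 - 120 + 30 - 6 + 1 = 265. Product = 28 × 265 = 7420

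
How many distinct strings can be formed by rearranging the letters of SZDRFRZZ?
8! / (1! × 1! × 3! × 1! × 2!) = 3360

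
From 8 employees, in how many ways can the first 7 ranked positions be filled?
P(8,7) = 8!/(8-7)! = 40320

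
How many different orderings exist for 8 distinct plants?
8! = 40320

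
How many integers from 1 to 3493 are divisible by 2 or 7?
⌊3493/2⌋ + ⌊3493/7⌋ - ⌊3493/14⌋ = 1746 + 499 - 249 = 1996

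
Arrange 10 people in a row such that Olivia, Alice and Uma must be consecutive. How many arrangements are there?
Treat the 3 as one block: (10-3+1)! × 3! = 40320 × 6 = 241920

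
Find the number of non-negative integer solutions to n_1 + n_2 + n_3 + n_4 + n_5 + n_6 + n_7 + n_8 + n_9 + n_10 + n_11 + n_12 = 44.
C(44+12-1, 12-1) = C(55, 11) = 119653565850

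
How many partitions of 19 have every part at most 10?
Let r_j(i) = number of partitions of i into parts ≤ j, for i = 0..19. r_1(i) = 1 for all i; r_j(i) = r_{j-1}(i) + r_j(i-j). Rows j = 2..10: ≤2: 1 1 2 2 3 3 4 4 5 5 6 6 7 7 8 8 9 9 10 10; ≤3: 1 1 2 3 4 5 7 8 10 12 14 16 19 21 24 27 30 33 37 40; ≤4: 1 1 2 3 5 6 9 11 15 18 23 27 34 39 47 54 64 72 84 94; ≤5: 1 1 2 3 5 7 10 13 18 23 30 37 47 57 70 84 101 119 141 164; ≤6: 1 1 2 3 5 7 11 14 20 26 35 44 58 71 90 110 136 163 199 235; ≤7: 1 1 2 3 5 7 11 15 21 28 38 49 65 82 105 131 164 201 248 300; ≤8: 1 1 2 3 5 7 11 15 22 29 40 52 70 89 116 146 186 230 288 352; ≤9: 1 1 2 3 5 7 11 15 22 30 41 54 73 94 123 157 201 252 318 393; ≤10: 1 1 2 3 5 7 11 15 22 30 42 55 75 97 128 164 212 267 340 423. r_10(19) = 423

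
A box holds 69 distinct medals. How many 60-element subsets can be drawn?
C(69,60) = 69!/(60!×9!) = 56672074888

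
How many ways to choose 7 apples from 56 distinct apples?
C(56,7) = 56!/(7!×49!) = 231917400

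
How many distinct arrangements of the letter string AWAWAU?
6! / (3! × 1! × 2!) = 60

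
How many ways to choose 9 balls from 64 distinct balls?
C(64,9) = 64!/(9!×55!) = 27540584512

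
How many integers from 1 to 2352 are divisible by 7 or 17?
⌊2352/7⌋ + ⌊2352/17⌋ - ⌊2352/119⌋ = 336 + 138 - 19 = 455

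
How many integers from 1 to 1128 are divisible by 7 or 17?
⌊1128/7⌋ + ⌊1128/17⌋ - ⌊1128/119⌋ = 161 + 66 - 9 = 218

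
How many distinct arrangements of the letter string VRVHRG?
6! / (2! × 1! × 2! × 1!) = 180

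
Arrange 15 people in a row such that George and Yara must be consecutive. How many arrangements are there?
Treat the 2 as one block: (15-2+1)! × 2! = 87178291200 × 2 = 174356582400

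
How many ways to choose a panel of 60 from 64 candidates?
C(64,60) = 64!/(60!×4!) = 635376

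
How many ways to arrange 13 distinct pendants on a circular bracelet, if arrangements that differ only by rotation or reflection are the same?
(13-1)!/2 = 479001600/2 = 239500800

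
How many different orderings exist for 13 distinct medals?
13! = 6227020800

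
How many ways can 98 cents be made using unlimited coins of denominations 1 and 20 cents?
Coefficient of x^98 in 1/(1-x^1) · 1/(1-x^20). Use j coins of 20 for j = 0..⌊98/20⌋ = 4, the rest in 1s: 4 + 1 = 5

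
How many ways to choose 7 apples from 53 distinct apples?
C(53,7) = 53!/(7!×46!) = 154143080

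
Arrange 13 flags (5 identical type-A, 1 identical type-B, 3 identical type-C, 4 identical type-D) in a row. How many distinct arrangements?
13! / (5! × 1! × 3! × 4!) = 360360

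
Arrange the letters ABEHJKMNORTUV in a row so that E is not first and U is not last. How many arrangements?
By inclusion-exclusion: 13! - 2×(13-1)! + (13-2)! = 6227020800 - 958003200 + 39916800 = 5308934400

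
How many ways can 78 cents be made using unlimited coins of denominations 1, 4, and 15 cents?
Coefficient of x^78 in 1/(1-x^1) · 1/(1-x^4) · 1/(1-x^15). Case on j = number of 15-cent coins (j = 0..5); remainder r = 78 - 15j is made from {1,4} in ⌊r/4⌋+1 ways. r = 78, 63, 48, 33, 18, 3 → 20 + 16 + 13 + 9 + 5 + 1 = 64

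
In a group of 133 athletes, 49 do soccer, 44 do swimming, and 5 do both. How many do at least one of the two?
|A∪B| = |A| + |B| - |A∩B| = 49 + 44 - 5 = 88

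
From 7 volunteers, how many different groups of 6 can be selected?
C(7,6) = 7!/(6!×1!) = 7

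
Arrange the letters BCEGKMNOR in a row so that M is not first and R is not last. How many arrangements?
By inclusion-exclusion: 9! - 2×(9-1)! + (9-2)! = 362880 - 80640 + 5040 = 287280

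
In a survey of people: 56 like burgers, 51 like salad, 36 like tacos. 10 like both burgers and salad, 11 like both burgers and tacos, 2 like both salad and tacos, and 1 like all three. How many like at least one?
|A∪B∪C| = 56+51+36-10-11-2+1 = 121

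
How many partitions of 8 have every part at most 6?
Let r_j(i) = number of partitions of i into parts ≤ j, for i = 0..8. r_1(i) = 1 for all i; r_j(i) = r_{j-1}(i) + r_j(i-j). Rows j = 2..6: ≤2: 1 1 2 2 3 3 4 4 5; ≤3: 1 1 2 3 4 5 7 8 10; ≤4: 1 1 2 3 5 6 9 11 15; ≤5: 1 1 2 3 5 7 10 13 18; ≤6: 1 1 2 3 5 7 11 14 20. r_6(8) = 20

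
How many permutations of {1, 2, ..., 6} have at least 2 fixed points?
Exactly j fixed points: C(6,j)·!(6-j); sum over j ≥ 2 (derangement numbers via !m = (m-1)·(!(m-1) + !(m-2)): !0..!4 = 1, 0, 1, 2, 9). Σ_{j=2}^{6} C(6,j)·!(6-j) = C(6,2)·!4 + C(6,3)·!3 + C(6,4)·!2 + C(6,5)·!1 + C(6,6)·!0 = 15·9 + 20·2 + 15·1 + 6·0 + 1·1 = 191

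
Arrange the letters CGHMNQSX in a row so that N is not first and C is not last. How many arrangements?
By inclusion-exclusion: 8! - 2×(8-1)! + (8-2)! = 40320 - 10080 + 720 = 30960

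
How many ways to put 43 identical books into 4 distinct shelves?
C(43+4-1, 4-1) = C(46, 3) = 15180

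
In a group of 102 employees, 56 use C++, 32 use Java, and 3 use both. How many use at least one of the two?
|A∪B| = |A| + |B| - |A∩B| = 56 + 32 - 3 = 85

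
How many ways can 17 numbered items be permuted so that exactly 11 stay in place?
Choose the 11 fixed points C(17,11) = 12376, derange the rest: !6 = Σ_{j=0}^{6} (-1)^j·6!/j! = 720 - 720 + 360 - 120 + 30 - 6 + 1 = 265. Product = 12376 × 265 = 3279640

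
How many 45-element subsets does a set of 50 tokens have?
C(50,45) = 50!/(45!×5!) = 2118760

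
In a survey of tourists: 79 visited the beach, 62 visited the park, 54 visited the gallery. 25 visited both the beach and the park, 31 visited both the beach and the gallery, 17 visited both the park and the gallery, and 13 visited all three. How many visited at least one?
|A∪B∪C| = 79+62+54-25-31-17+13 = 135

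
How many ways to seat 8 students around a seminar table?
Circular: fix one position, arrange the rest. (8-1)! = 5040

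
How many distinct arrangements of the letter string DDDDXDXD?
8! / (6! × 2!) = 28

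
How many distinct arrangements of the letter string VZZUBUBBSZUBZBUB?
16! / (1! × 1! × 4! × 4! × 6!) = 50450400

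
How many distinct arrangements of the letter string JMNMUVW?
7! / (2! × 1! × 1! × 1! × 1! × 1!) = 2520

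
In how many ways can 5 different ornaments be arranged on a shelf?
5! = 120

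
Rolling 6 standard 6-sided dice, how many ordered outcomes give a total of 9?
Coefficient of x^9 in (x + x² + ... + x^6)^6. By inclusion-exclusion on dice exceeding 6: Σ_j (-1)^j C(6,j)·C(9-1-6j, 5) = C(6,0)·C(8,5) = 1·56 = 56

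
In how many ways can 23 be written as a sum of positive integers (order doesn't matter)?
Pentagonal recurrence p(n) = p(n-1) + p(n-2) - p(n-5) - p(n-7) + p(n-12) + p(n-15) - ... gives p(0..22) = 1, 1, 2, 3, 5, 7, 11, 15, 22, 30, 42, 56, 77, 101, 135, 176, 231, 297, 385, 490, 627, 792, 1002. p(23) = p(22) + p(21) - p(18) - p(16) + p(11) + p(8) - p(1) = 1002 + 792 - 385 - 231 + 56 + 22 - 1 = 1255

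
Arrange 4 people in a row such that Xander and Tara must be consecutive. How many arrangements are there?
Treat the 2 as one block: (4-2+1)! × 2! = 6 × 2 = 12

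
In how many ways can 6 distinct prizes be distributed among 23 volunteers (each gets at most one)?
P(23,6) = 23!/(23-6)! = 72681840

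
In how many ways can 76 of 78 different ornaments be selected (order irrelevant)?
C(78,76) = 78!/(76!×2!) = 3003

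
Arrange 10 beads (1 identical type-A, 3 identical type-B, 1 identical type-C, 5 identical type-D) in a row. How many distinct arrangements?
10! / (1! × 3! × 1! × 5!) = 5040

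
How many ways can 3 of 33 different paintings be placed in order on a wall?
P(33,3) = 33!/(33-3)! = 32736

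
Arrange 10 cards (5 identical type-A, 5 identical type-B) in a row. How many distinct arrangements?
10! / (5! × 5!) = 252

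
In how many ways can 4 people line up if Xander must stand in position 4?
Fix one position: (4-1)! = 6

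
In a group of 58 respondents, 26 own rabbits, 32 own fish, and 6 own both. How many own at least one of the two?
|A∪B| = |A| + |B| - |A∩B| = 26 + 32 - 6 = 52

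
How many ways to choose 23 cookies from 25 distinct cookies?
C(25,23) = 25!/(23!×2!) = 300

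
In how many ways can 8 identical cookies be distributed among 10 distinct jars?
C(8+10-1, 10-1) = C(17, 9) = 24310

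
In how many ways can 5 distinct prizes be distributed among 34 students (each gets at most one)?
P(34,5) = 34!/(34-5)! = 33390720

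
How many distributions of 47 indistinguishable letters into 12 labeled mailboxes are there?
C(47+12-1, 12-1) = C(58, 11) = 227692286640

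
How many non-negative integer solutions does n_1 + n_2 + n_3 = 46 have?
C(46+3-1, 3-1) = C(48, 2) = 1128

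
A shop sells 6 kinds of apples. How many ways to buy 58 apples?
C(58+6-1, 6-1) = C(63, 5) = 7028847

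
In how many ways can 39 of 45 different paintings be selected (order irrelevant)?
C(45,39) = 45!/(39!×6!) = 8145060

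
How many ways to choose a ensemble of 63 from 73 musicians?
C(73,63) = 73!/(63!×10!) = 621324937376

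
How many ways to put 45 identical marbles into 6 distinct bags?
C(45+6-1, 6-1) = C(50, 5) = 2118760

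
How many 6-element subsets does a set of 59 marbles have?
C(59,6) = 59!/(6!×53!) = 45057474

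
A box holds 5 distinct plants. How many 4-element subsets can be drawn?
C(5,4) = 5!/(4!×1!) = 5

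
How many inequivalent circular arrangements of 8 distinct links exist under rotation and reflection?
(8-1)!/2 = 5040/2 = 2520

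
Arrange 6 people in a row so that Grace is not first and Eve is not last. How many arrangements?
By inclusion-exclusion: 6! - 2×(6-1)! + (6-2)! = 720 - 240 + 24 = 504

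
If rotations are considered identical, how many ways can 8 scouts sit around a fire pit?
Circular: fix one position, arrange the rest. (8-1)! = 5040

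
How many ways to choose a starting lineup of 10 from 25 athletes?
C(25,10) = 25!/(10!×15!) = 3268760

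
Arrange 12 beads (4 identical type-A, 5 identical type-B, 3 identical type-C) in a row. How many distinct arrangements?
12! / (4! × 5! × 3!) = 27720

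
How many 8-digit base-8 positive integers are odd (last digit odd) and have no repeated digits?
Last∈{1,3,5,7}. Last=0: 0. Last nonzero: 4×6×P(6,6) = 17280. Total = 17280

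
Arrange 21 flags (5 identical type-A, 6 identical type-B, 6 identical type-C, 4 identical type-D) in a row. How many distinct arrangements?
21! / (5! × 6! × 6! × 4!) = 34220506320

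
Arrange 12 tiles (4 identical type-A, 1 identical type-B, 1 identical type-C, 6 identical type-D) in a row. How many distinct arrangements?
12! / (4! × 1! × 1! × 6!) = 27720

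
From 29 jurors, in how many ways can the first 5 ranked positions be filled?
P(29,5) = 29!/(29-5)! = 14250600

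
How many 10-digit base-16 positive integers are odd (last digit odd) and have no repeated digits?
Last∈{1,3,5,7,9,11,13,15}. Last=0: 0. Last nonzero: 8×14×P(14,8) = 13561067520. Total = 13561067520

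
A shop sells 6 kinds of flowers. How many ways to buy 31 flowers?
C(31+6-1, 6-1) = C(36, 5) = 376992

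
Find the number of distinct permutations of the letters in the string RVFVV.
5! / (1! × 3! × 1!) = 20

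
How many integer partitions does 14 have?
Pentagonal recurrence p(n) = p(n-1) + p(n-2) - p(n-5) - p(n-7) + p(n-12) + p(n-15) - ... gives p(0..13) = 1, 1, 2, 3, 5, 7, 11, 15, 22, 30, 42, 56, 77, 101. p(14) = p(13) + p(12) - p(9) - p(7) + p(2) = 101 + 77 - 30 - 15 + 2 = 135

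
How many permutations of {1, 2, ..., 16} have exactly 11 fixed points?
Choose the 11 fixed points C(16,11) = 4368, derange the rest: !5 = Σ_{j=0}^{5} (-1)^j·5!/j! = 120 - 120 + 60 - 20 + 5 - 1 = 44. Product = 4368 × 44 = 192192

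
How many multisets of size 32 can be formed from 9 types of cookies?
C(32+9-1, 9-1) = C(40, 8) = 76904685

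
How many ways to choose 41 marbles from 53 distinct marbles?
C(53,41) = 53!/(41!×12!) = 266783135710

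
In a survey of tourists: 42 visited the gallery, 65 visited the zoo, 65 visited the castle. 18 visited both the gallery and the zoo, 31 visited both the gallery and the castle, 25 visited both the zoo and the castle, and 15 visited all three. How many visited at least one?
|A∪B∪C| = 42+65+65-18-31-25+15 = 113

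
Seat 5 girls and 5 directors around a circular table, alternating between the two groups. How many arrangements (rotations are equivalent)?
Fix one of the girls: (5-1)! ways for the remaining girls, × 5! ways for the directors = 24 × 120 = 2880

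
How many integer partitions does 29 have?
Pentagonal recurrence p(n) = p(n-1) + p(n-2) - p(n-5) - p(n-7) + p(n-12) + p(n-15) - ... gives p(0..28) = 1, 1, 2, 3, 5, 7, 11, 15, 22, 30, 42, 56, 77, 101, 135, 176, 231, 297, 385, 490, 627, 792, 1002, 1255, 1575, 1958, 2436, 3010, 3718. p(29) = p(28) + p(27) - p(24) - p(22) + p(17) + p(14) - p(7) - p(3) = 3718 + 3010 - 1575 - 1002 + 297 + 135 - 15 - 3 = 4565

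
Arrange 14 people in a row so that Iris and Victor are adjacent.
Treat as block: (14-1)! × 2! = 6227020800 × 2 = 12454041600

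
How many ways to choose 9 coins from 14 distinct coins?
C(14,9) = 14!/(9!×5!) = 2002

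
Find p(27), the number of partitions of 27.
Pentagonal recurrence p(n) = p(n-1) + p(n-2) - p(n-5) - p(n-7) + p(n-12) + p(n-15) - ... gives p(0..26) = 1, 1, 2, 3, 5, 7, 11, 15, 22, 30, 42, 56, 77, 101, 135, 176, 231, 297, 385, 490, 627, 792, 1002, 1255, 1575, 1958, 2436. p(27) = p(26) + p(25) - p(22) - p(20) + p(15) + p(12) - p(5) - p(1) = 2436 + 1958 - 1002 - 627 + 176 + 77 - 7 - 1 = 3010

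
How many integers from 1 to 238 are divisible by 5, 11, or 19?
⌊238/5⌋+⌊238/11⌋+⌊238/19⌋ - ⌊238/55⌋-⌊238/95⌋-⌊238/209⌋ + ⌊238/1045⌋ = 47+21+12 - 4-2-1 + 0 = 73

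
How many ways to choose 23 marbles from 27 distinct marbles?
C(27,23) = 27!/(23!×4!) = 17550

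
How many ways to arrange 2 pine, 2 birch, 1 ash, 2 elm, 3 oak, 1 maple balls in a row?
11! / (2! × 2! × 1! × 2! × 3! × 1!) = 831600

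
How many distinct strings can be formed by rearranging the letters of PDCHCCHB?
8! / (3! × 1! × 1! × 1! × 2!) = 3360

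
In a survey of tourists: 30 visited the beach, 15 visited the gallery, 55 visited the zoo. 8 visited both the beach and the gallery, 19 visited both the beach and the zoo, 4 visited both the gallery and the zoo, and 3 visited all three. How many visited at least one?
|A∪B∪C| = 30+15+55-8-19-4+3 = 72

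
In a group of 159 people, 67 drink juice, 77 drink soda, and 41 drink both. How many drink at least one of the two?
|A∪B| = |A| + |B| - |A∩B| = 67 + 77 - 41 = 103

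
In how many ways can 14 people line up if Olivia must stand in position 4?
Fix one position: (14-1)! = 6227020800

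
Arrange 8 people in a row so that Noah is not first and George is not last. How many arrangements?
By inclusion-exclusion: 8! - 2×(8-1)! + (8-2)! = 40320 - 10080 + 720 = 30960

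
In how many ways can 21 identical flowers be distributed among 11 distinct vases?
C(21+11-1, 11-1) = C(31, 10) = 44352165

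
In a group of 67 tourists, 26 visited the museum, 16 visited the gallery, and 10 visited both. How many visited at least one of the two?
|A∪B| = |A| + |B| - |A∩B| = 26 + 16 - 10 = 32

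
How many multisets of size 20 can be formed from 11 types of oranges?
C(20+11-1, 11-1) = C(30, 10) = 30045015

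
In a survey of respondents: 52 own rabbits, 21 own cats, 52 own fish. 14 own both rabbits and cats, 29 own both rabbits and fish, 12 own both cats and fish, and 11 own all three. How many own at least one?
|A∪B∪C| = 52+21+52-14-29-12+11 = 81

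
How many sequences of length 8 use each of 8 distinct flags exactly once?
8! = 40320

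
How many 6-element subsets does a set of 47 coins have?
C(47,6) = 47!/(6!×41!) = 10737573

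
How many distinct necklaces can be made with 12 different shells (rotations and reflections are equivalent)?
(12-1)!/2 = 39916800/2 = 19958400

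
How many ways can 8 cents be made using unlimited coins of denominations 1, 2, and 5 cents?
Coefficient of x^8 in 1/(1-x^1) · 1/(1-x^2) · 1/(1-x^5). Case on j = number of 5-cent coins (j = 0..1); remainder r = 8 - 5j is made from {1,2} in ⌊r/2⌋+1 ways. r = 8, 3 → 5 + 2 = 7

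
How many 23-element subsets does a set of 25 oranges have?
C(25,23) = 25!/(23!×2!) = 300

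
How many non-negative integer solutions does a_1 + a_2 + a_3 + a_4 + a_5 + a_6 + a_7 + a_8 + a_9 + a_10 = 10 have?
C(10+10-1, 10-1) = C(19, 9) = 92378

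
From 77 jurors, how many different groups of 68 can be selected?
C(77,68) = 77!/(68!×9!) = 161322559475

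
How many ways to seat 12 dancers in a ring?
Circular: fix one position, arrange the rest. (12-1)! = 39916800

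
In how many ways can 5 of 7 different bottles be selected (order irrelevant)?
C(7,5) = 7!/(5!×2!) = 21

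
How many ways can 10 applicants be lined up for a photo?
10! = 3628800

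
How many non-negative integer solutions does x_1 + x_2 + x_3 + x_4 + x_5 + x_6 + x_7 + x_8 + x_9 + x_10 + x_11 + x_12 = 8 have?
C(8+12-1, 12-1) = C(19, 11) = 75582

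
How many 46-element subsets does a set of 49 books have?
C(49,46) = 49!/(46!×3!) = 18424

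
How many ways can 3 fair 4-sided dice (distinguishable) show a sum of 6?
Coefficient of x^6 in (x + x² + ... + x^4)^3. By inclusion-exclusion on dice exceeding 4: Σ_j (-1)^j C(3,j)·C(6-1-4j, 2) = C(3,0)·C(5,2) = 1·10 = 10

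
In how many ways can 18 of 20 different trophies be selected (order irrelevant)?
C(20,18) = 20!/(18!×2!) = 190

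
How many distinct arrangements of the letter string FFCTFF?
6! / (1! × 1! × 4!) = 30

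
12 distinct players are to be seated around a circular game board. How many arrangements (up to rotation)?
Circular: fix one position, arrange the rest. (12-1)! = 39916800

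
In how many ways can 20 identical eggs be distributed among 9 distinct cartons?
C(20+9-1, 9-1) = C(28, 8) = 3108105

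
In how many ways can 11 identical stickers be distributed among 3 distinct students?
C(11+3-1, 3-1) = C(13, 2) = 78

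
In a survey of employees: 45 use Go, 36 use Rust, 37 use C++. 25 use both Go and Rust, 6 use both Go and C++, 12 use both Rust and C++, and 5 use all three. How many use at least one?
|A∪B∪C| = 45+36+37-25-6-12+5 = 80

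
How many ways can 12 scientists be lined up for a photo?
12! = 479001600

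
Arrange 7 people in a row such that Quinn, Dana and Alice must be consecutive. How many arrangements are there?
Treat the 3 as one block: (7-3+1)! × 3! = 120 × 6 = 720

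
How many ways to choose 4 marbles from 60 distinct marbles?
C(60,4) = 60!/(4!×56!) = 487635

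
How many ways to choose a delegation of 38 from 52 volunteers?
C(52,38) = 52!/(38!×14!) = 1768966344600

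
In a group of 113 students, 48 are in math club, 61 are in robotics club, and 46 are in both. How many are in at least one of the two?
|A∪B| = |A| + |B| - |A∩B| = 48 + 61 - 46 = 63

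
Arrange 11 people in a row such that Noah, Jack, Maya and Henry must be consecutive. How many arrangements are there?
Treat the 4 as one block: (11-4+1)! × 4! = 40320 × 24 = 967680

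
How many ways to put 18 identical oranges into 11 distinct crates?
C(18+11-1, 11-1) = C(28, 10) = 13123110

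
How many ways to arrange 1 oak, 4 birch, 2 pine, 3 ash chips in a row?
10! / (1! × 4! × 2! × 3!) = 12600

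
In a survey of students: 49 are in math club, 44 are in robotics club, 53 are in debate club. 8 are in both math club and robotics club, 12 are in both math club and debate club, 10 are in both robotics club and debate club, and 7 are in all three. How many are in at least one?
|A∪B∪C| = 49+44+53-8-12-10+7 = 123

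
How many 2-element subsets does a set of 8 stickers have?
C(8,2) = 8!/(2!×6!) = 28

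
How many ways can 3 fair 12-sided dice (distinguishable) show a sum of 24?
Coefficient of x^24 in (x + x² + ... + x^12)^3. By inclusion-exclusion on dice exceeding 12: Σ_j (-1)^j C(3,j)·C(24-1-12j, 2) = C(3,0)·C(23,2) - C(3,1)·C(11,2) = 1·253 - 3·55 = 88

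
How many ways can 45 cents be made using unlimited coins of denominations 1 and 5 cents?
Coefficient of x^45 in 1/(1-x^1) · 1/(1-x^5). Use j coins of 5 for j = 0..⌊45/5⌋ = 9, the rest in 1s: 9 + 1 = 10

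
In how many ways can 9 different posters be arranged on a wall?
9! = 362880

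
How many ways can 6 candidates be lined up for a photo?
6! = 720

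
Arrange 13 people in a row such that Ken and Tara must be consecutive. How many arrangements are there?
Treat the 2 as one block: (13-2+1)! × 2! = 479001600 × 2 = 958003200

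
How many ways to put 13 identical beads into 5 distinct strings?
C(13+5-1, 5-1) = C(17, 4) = 2380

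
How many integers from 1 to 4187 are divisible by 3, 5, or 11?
⌊4187/3⌋+⌊4187/5⌋+⌊4187/11⌋ - ⌊4187/15⌋-⌊4187/33⌋-⌊4187/55⌋ + ⌊4187/165⌋ = 1395+837+380 - 279-126-76 + 25 = 2156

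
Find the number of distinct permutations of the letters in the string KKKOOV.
6! / (2! × 3! × 1!) = 60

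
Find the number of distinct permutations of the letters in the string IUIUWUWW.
8! / (3! × 2! × 3!) = 560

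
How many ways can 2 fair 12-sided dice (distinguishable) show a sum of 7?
Coefficient of x^7 in (x + x² + ... + x^12)^2. By inclusion-exclusion on dice exceeding 12: Σ_j (-1)^j C(2,j)·C(7-1-12j, 1) = C(2,0)·C(6,1) = 1·6 = 6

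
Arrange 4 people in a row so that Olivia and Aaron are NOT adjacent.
Total - adjacent = 4! - (4-1)!×2 = 24 - 12 = 12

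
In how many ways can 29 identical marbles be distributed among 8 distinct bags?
C(29+8-1, 8-1) = C(36, 7) = 8347680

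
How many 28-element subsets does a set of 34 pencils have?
C(34,28) = 34!/(28!×6!) = 1344904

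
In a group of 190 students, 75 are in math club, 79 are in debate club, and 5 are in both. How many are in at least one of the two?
|A∪B| = |A| + |B| - |A∩B| = 75 + 79 - 5 = 149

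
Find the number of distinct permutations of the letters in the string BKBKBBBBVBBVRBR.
15! / (2! × 2! × 2! × 9!) = 450450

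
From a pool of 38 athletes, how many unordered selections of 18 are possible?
C(38,18) = 38!/(18!×20!) = 33578000610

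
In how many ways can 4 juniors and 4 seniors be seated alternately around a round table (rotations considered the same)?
Fix one of the juniors: (4-1)! ways for the remaining juniors, × 4! ways for the seniors = 6 × 24 = 144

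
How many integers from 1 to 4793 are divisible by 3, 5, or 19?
⌊4793/3⌋+⌊4793/5⌋+⌊4793/19⌋ - ⌊4793/15⌋-⌊4793/57⌋-⌊4793/95⌋ + ⌊4793/285⌋ = 1597+958+252 - 319-84-50 + 16 = 2370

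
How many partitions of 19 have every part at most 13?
Let r_j(i) = number of partitions of i into parts ≤ j, for i = 0..19. r_1(i) = 1 for all i; r_j(i) = r_{j-1}(i) + r_j(i-j). Rows j = 2..13: ≤2: 1 1 2 2 3 3 4 4 5 5 6 6 7 7 8 8 9 9 10 10; ≤3: 1 1 2 3 4 5 7 8 10 12 14 16 19 21 24 27 30 33 37 40; ≤4: 1 1 2 3 5 6 9 11 15 18 23 27 34 39 47 54 64 72 84 94; ≤5: 1 1 2 3 5 7 10 13 18 23 30 37 47 57 70 84 101 119 141 164; ≤6: 1 1 2 3 5 7 11 14 20 26 35 44 58 71 90 110 136 163 199 235; ≤7: 1 1 2 3 5 7 11 15 21 28 38 49 65 82 105 131 164 201 248 300; ≤8: 1 1 2 3 5 7 11 15 22 29 40 52 70 89 116 146 186 230 288 352; ≤9: 1 1 2 3 5 7 11 15 22 30 41 54 73 94 123 157 201 252 318 393; ≤10: 1 1 2 3 5 7 11 15 22 30 42 55 75 97 128 164 212 267 340 423; ≤11: 1 1 2 3 5 7 11 15 22 30 42 56 76 99 131 169 219 278 355 445; ≤12: 1 1 2 3 5 7 11 15 22 30 42 56 77 100 133 172 224 285 366 460; ≤13: 1 1 2 3 5 7 11 15 22 30 42 56 77 101 134 174 227 290 373 471. r_13(19) = 471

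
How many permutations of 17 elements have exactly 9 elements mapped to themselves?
Choose the 9 fixed points C(17,9) = 24310, derange the rest: !8 = Σ_{j=0}^{8} (-1)^j·8!/j! = 40320 - 40320 + 20160 - 6720 + 1680 - 336 + 56 - 8 + 1 = 14833. Product = 24310 × 14833 = 360590230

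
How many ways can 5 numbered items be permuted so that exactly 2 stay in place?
Choose the 2 fixed points C(5,2) = 10, derange the rest: !3 = Σ_{j=0}^{3} (-1)^j·3!/j! = 6 - 6 + 3 - 1 = 2. Product = 10 × 2 = 20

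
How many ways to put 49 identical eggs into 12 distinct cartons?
C(49+12-1, 12-1) = C(60, 11) = 342700125300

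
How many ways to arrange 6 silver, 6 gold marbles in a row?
12! / (6! × 6!) = 924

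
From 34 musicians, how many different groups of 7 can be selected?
C(34,7) = 34!/(7!×27!) = 5379616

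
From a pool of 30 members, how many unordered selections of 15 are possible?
C(30,15) = 30!/(15!×15!) = 155117520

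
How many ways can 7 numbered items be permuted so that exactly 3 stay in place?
Choose the 3 fixed points C(7,3) = 35, derange the rest: !4 = Σ_{j=0}^{4} (-1)^j·4!/j! = 24 - 24 + 12 - 4 + 1 = 9. Product = 35 × 9 = 315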